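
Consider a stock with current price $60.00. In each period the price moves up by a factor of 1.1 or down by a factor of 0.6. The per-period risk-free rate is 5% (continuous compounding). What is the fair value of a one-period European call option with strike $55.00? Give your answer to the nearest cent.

$9.44

Risk-neutral probability p = (e^0.05 − 0.6)/(1.1 − 0.6) = 0.4513/0.5000 = 0.9025
Terminal stock prices: S_u = 66, S_d = 36
Terminal payoffs (S − K): max(11, 0) = 11, max(-19, 0) = 0
Node 0 (S = 60): V_0 = e^(−0.05)·[0.9025·11.0000 + 0.0975·0.0000] = 9.4438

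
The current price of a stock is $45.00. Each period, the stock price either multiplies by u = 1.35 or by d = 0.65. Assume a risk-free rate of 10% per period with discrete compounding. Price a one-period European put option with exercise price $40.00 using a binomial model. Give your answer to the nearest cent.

$3.49

Risk-neutral probability p = (1 + 0.1 − 0.65)/(1.35 − 0.65) = 0.4500/0.7000 = 0.6429
Terminal stock prices: S_u = 60.75, S_d = 29.25
Terminal payoffs (K − S): max(-20.75, 0) = 0, max(10.75, 0) = 10.75
Node 0 (S = 45): V_0 = 1/1.1·[0.6429·0.0000 + 0.3571·10.7500] = 3.4903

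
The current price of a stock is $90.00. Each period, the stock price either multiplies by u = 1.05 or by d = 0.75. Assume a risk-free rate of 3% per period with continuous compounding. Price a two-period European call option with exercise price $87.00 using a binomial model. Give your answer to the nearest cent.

$10.06

Risk-neutral probability p = (e^0.03 − 0.75)/(1.05 − 0.75) = 0.2805/0.3000 = 0.9348
Terminal stock prices: S_uu = 99.23, S_ud = 70.88, S_dd = 50.62
Terminal payoffs (S − K): max(12.23, 0) = 12.23, max(-16.12, 0) = 0, max(-36.38, 0) = 0
Node u (S = 94.5): V_u = e^(−0.03)·[0.9348·12.2250 + 0.0652·0.0000] = 11.0908
Node d (S = 67.5): V_d = e^(−0.03)·[0.9348·0.0000 + 0.0652·0.0000] = 0.0000
Node 0 (S = 90): V_0 = e^(−0.03)·[0.9348·11.0908 + 0.0652·0.0000] = 10.0618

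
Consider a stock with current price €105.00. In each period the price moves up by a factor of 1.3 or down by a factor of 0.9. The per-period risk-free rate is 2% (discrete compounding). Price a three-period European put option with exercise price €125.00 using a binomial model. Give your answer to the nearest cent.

Risk-neutral probability p = (1 + 0.02 − 0.9)/(1.3 − 0.9) = 0.1200/0.4000 = 0.3000
Terminal stock prices: S_uuu = 230.7, S_uud = 159.7, S_udd = 110.6, S_ddd = 76.55
Terminal payoffs (K − S): max(-105.7, 0) = 0, max(-34.71, 0) = 0, max(14.43, 0) = 14.43, max(48.45, 0) = 48.45
Node uu (S = 177.5): V_uu = 1/1.02·[0.3000·0.0000 + 0.7000·0.0000] = 0.0000
Node ud (S = 122.9): V_ud = 1/1.02·[0.3000·0.0000 + 0.7000·14.4350] = 9.9064
Node dd (S = 85.05): V_dd = 1/1.02·[0.3000·14.4350 + 0.7000·48.4550] = 37.4990
Node u (S = 136.5): V_u = 1/1.02·[0.3000·0.0000 + 0.7000·9.9064] = 6.7985
Node d (S = 94.5): V_d = 1/1.02·[0.3000·9.9064 + 0.7000·37.4990] = 28.6483
Node 0 (S = 105): V_0 = 1/1.02·[0.3000·6.7985 + 0.7000·28.6483] = 21.6601

€21.66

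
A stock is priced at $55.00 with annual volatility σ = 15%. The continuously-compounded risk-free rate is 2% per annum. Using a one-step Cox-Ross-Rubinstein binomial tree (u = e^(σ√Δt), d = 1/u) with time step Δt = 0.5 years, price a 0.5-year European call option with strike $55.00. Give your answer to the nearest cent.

CRR parameters: u = e^(σ√Δt) = e^(0.15·√0.5) = 1.1119, d = 1/u = 0.8994
Per-period rate: rΔt = 0.02·0.5 = 0.01, so R = e^0.01 = 1.0101
Risk-neutral probability p = (e^0.01 − 0.8994)/(1.1119 − 0.8994) = 0.1107/0.2125 = 0.5208
Terminal stock prices: S_u = 61.15, S_d = 49.47
Terminal payoffs (S − K): max(6.154, 0) = 6.154, max(-5.535, 0) = 0
Node 0 (S = 55): V_0 = e^(−0.01)·[0.5208·6.1542 + 0.4792·0.0000] = 3.1732

$3.17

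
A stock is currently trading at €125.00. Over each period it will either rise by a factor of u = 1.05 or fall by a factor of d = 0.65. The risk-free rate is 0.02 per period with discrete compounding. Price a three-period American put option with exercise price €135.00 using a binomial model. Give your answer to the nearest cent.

Risk-neutral probability p = (1 + 0.02 − 0.65)/(1.05 − 0.65) = 0.3700/0.4000 = 0.9250
Terminal stock prices: S_uuu = 144.7, S_uud = 89.58, S_udd = 55.45, S_ddd = 34.33
Terminal payoffs (K − S): max(-9.703, 0) = 0, max(45.42, 0) = 45.42, max(79.55, 0) = 79.55, max(100.7, 0) = 100.7
Node uu (S = 137.8): continuation = 1/1.02·[0.9250·0.0000 + 0.0750·45.4219] = 3.3398; exercise value = 0.0000 ≤ continuation, so V_uu = 3.3398
Node ud (S = 85.31): continuation = 1/1.02·[0.9250·45.4219 + 0.0750·79.5469] = 47.0404; exercise value = 49.6875 > continuation, so V_ud = 49.6875 (exercise)
Node dd (S = 52.81): continuation = 1/1.02·[0.9250·79.5469 + 0.0750·100.6719] = 79.5404; exercise value = 82.1875 > continuation, so V_dd = 82.1875 (exercise)
Node u (S = 131.2): continuation = 1/1.02·[0.9250·3.3398 + 0.0750·49.6875] = 6.6823; exercise value = 3.7500 ≤ continuation, so V_u = 6.6823
Node d (S = 81.25): continuation = 1/1.02·[0.9250·49.6875 + 0.0750·82.1875] = 51.1029; exercise value = 53.7500 > continuation, so V_d = 53.7500 (exercise)
Node 0 (S = 125): continuation = 1/1.02·[0.9250·6.6823 + 0.0750·53.7500] = 10.0121; exercise value = 10.0000 ≤ continuation, so V_0 = 10.0121

€10.01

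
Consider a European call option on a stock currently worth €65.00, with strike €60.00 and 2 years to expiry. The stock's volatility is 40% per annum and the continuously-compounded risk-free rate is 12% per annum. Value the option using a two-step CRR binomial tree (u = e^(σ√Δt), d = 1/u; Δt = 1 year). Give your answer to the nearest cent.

€22.57

CRR parameters: u = e^(σ√Δt) = e^(0.4·√1) = 1.4918, d = 1/u = 0.6703
Per-period rate: rΔt = 0.12·1 = 0.12, so R = e^0.12 = 1.1275
Risk-neutral probability p = (e^0.12 − 0.6703)/(1.4918 − 0.6703) = 0.4572/0.8215 = 0.5565
Terminal stock prices: S_uu = 144.7, S_ud = 65, S_dd = 29.21
Terminal payoffs (S − K): max(84.66, 0) = 84.66, max(5, 0) = 5, max(-30.79, 0) = 0
Node u (S = 96.97): V_u = e^(−0.12)·[0.5565·84.6602 + 0.4435·5.0000] = 43.7534
Node d (S = 43.57): V_d = e^(−0.12)·[0.5565·5.0000 + 0.4435·0.0000] = 2.4679
Node 0 (S = 65): V_0 = e^(−0.12)·[0.5565·43.7534 + 0.4435·2.4679] = 22.5666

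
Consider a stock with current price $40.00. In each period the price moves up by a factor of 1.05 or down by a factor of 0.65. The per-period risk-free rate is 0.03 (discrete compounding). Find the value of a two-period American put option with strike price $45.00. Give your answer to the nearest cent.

Risk-neutral probability p = (1 + 0.03 − 0.65)/(1.05 − 0.65) = 0.3800/0.4000 = 0.9500
Terminal stock prices: S_uu = 44.1, S_ud = 27.3, S_dd = 16.9
Terminal payoffs (K − S): max(0.9, 0) = 0.9, max(17.7, 0) = 17.7, max(28.1, 0) = 28.1
Node u (S = 42): continuation = 1/1.03·[0.9500·0.9000 + 0.0500·17.7000] = 1.6893; exercise value = 3.0000 > continuation, so V_u = 3.0000 (exercise)
Node d (S = 26): continuation = 1/1.03·[0.9500·17.7000 + 0.0500·28.1000] = 17.6893; exercise value = 19.0000 > continuation, so V_d = 19.0000 (exercise)
Node 0 (S = 40): continuation = 1/1.03·[0.9500·3.0000 + 0.0500·19.0000] = 3.6893; exercise value = 5.0000 > continuation, so V_0 = 5.0000 (exercise)

$5.00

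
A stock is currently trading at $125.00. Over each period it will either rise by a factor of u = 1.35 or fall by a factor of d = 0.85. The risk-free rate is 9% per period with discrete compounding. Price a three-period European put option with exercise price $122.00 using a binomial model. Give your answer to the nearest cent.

$4.93

Risk-neutral probability p = (1 + 0.09 − 0.85)/(1.35 − 0.85) = 0.2400/0.5000 = 0.4800
Terminal stock prices: S_uuu = 307.5, S_uud = 193.6, S_udd = 121.9, S_ddd = 76.77
Terminal payoffs (K − S): max(-185.5, 0) = 0, max(-71.64, 0) = 0, max(0.07813, 0) = 0.07813, max(45.23, 0) = 45.23
Node uu (S = 227.8): V_uu = 1/1.09·[0.4800·0.0000 + 0.5200·0.0000] = 0.0000
Node ud (S = 143.4): V_ud = 1/1.09·[0.4800·0.0000 + 0.5200·0.0781] = 0.0373
Node dd (S = 90.31): V_dd = 1/1.09·[0.4800·0.0781 + 0.5200·45.2344] = 21.6141
Node u (S = 168.8): V_u = 1/1.09·[0.4800·0.0000 + 0.5200·0.0373] = 0.0178
Node d (S = 106.2): V_d = 1/1.09·[0.4800·0.0373 + 0.5200·21.6141] = 10.3277
Node 0 (S = 125): V_0 = 1/1.09·[0.4800·0.0178 + 0.5200·10.3277] = 4.9348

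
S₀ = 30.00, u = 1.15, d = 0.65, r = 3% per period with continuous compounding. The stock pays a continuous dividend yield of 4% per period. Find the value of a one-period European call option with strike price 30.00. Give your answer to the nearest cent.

2.97

Per-period risk-free factor R = e^0.03 = 1.0305; dividend-adjusted growth = e^(0.03−0.04) = 0.9900.
Risk-neutral probability p = (0.9900 − 0.65)/(1.15 − 0.65) = 0.3400/0.5000 = 0.6801
Terminal stock prices: S_u = 34.5, S_d = 19.5
Terminal payoffs (S − K): max(4.5, 0) = 4.5, max(-10.5, 0) = 0
Node 0 (S = 30): V_0 = e^(−0.03)·[0.6801·4.5000 + 0.3199·0.0000] = 2.9700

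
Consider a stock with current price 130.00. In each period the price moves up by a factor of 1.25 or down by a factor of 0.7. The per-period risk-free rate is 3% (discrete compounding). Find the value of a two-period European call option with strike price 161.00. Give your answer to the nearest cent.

14.29

Risk-neutral probability p = (1 + 0.03 − 0.7)/(1.25 − 0.7) = 0.3300/0.5500 = 0.6000
Terminal stock prices: S_uu = 203.1, S_ud = 113.7, S_dd = 63.7
Terminal payoffs (S − K): max(42.12, 0) = 42.12, max(-47.25, 0) = 0, max(-97.3, 0) = 0
Node u (S = 162.5): V_u = 1/1.03·[0.6000·42.1250 + 0.4000·0.0000] = 24.5388
Node d (S = 91): V_d = 1/1.03·[0.6000·0.0000 + 0.4000·0.0000] = 0.0000
Node 0 (S = 130): V_0 = 1/1.03·[0.6000·24.5388 + 0.4000·0.0000] = 14.2945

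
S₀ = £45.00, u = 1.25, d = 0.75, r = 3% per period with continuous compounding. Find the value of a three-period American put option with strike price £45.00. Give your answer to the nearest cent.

£6.22

Risk-neutral probability p = (e^0.03 − 0.75)/(1.25 − 0.75) = 0.2805/0.5000 = 0.5609
Terminal stock prices: S_uuu = 87.89, S_uud = 52.73, S_udd = 31.64, S_ddd = 18.98
Terminal payoffs (K − S): max(-42.89, 0) = 0, max(-7.734, 0) = 0, max(13.36, 0) = 13.36, max(26.02, 0) = 26.02
Node uu (S = 70.31): continuation = e^(−0.03)·[0.5609·0.0000 + 0.4391·0.0000] = 0.0000; exercise value = 0.0000 ≤ continuation, so V_uu = 0.0000
Node ud (S = 42.19): continuation = e^(−0.03)·[0.5609·0.0000 + 0.4391·13.3594] = 5.6926; exercise value = 2.8125 ≤ continuation, so V_ud = 5.6926
Node dd (S = 25.31): continuation = e^(−0.03)·[0.5609·13.3594 + 0.4391·26.0156] = 18.3575; exercise value = 19.6875 > continuation, so V_dd = 19.6875 (exercise)
Node u (S = 56.25): continuation = e^(−0.03)·[0.5609·0.0000 + 0.4391·5.6926] = 2.4257; exercise value = 0.0000 ≤ continuation, so V_u = 2.4257
Node d (S = 33.75): continuation = e^(−0.03)·[0.5609·5.6926 + 0.4391·19.6875] = 11.4878; exercise value = 11.2500 ≤ continuation, so V_d = 11.4878
Node 0 (S = 45): continuation = e^(−0.03)·[0.5609·2.4257 + 0.4391·11.4878] = 6.2155; exercise value = 0.0000 ≤ continuation, so V_0 = 6.2155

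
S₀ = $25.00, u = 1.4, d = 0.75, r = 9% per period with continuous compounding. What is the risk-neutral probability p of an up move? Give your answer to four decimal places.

p = 0.5295

Risk-neutral probability p = (e^0.09 − 0.75)/(1.4 − 0.75) = 0.3442/0.6500 = 0.5295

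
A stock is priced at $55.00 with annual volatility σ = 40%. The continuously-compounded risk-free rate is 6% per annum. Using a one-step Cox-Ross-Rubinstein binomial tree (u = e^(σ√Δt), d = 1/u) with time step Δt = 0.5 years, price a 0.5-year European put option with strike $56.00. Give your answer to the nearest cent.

$7.30

CRR parameters: u = e^(σ√Δt) = e^(0.4·√0.5) = 1.3269, d = 1/u = 0.7536
Per-period rate: rΔt = 0.06·0.5 = 0.03, so R = e^0.03 = 1.0305
Risk-neutral probability p = (e^0.03 − 0.7536)/(1.3269 − 0.7536) = 0.2768/0.5733 = 0.4829
Terminal stock prices: S_u = 72.98, S_d = 41.45
Terminal payoffs (K − S): max(-16.98, 0) = 0, max(14.55, 0) = 14.55
Node 0 (S = 55): V_0 = e^(−0.03)·[0.4829·0.0000 + 0.5171·14.5499] = 7.3016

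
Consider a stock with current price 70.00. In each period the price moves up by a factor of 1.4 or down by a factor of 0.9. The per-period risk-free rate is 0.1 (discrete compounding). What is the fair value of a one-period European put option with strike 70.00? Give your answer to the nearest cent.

Risk-neutral probability p = (1 + 0.1 − 0.9)/(1.4 − 0.9) = 0.2000/0.5000 = 0.4000
Terminal stock prices: S_u = 98, S_d = 63
Terminal payoffs (K − S): max(-28, 0) = 0, max(7, 0) = 7
Node 0 (S = 70): V_0 = 1/1.1·[0.4000·0.0000 + 0.6000·7.0000] = 3.8182

3.82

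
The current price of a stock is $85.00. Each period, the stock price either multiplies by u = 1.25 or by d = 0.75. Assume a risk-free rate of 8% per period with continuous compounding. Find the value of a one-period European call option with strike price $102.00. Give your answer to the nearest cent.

$2.62

Risk-neutral probability p = (e^0.08 − 0.75)/(1.25 − 0.75) = 0.3333/0.5000 = 0.6666
Terminal stock prices: S_u = 106.2, S_d = 63.75
Terminal payoffs (S − K): max(4.25, 0) = 4.25, max(-38.25, 0) = 0
Node 0 (S = 85): V_0 = e^(−0.08)·[0.6666·4.2500 + 0.3334·0.0000] = 2.6151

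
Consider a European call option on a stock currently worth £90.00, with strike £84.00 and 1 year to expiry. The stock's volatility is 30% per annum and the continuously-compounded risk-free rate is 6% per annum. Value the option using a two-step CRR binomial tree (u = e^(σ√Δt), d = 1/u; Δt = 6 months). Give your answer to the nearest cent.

CRR parameters: u = e^(σ√Δt) = e^(0.3·√0.5) = 1.2363, d = 1/u = 0.8089
Per-period rate: rΔt = 0.06·0.5 = 0.03, so R = e^0.03 = 1.0305
Risk-neutral probability p = (e^0.03 − 0.8089)/(1.2363 − 0.8089) = 0.2216/0.4275 = 0.5184
Terminal stock prices: S_uu = 137.6, S_ud = 90, S_dd = 58.88
Terminal payoffs (S − K): max(53.56, 0) = 53.56, max(6, 0) = 6, max(-25.12, 0) = 0
Node u (S = 111.3): V_u = e^(−0.03)·[0.5184·53.5619 + 0.4816·6.0000] = 29.7506
Node d (S = 72.8): V_d = e^(−0.03)·[0.5184·6.0000 + 0.4816·0.0000] = 3.0185
Node 0 (S = 90): V_0 = e^(−0.03)·[0.5184·29.7506 + 0.4816·3.0185] = 16.3780

£16.38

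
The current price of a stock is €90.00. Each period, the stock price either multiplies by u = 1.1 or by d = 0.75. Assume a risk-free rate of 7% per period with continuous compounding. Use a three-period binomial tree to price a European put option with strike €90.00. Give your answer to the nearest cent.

Risk-neutral probability p = (e^0.07 − 0.75)/(1.1 − 0.75) = 0.3225/0.3500 = 0.9215
Terminal stock prices: S_uuu = 119.8, S_uud = 81.68, S_udd = 55.69, S_ddd = 37.97
Terminal payoffs (K − S): max(-29.79, 0) = 0, max(8.325, 0) = 8.325, max(34.31, 0) = 34.31, max(52.03, 0) = 52.03
Node uu (S = 108.9): V_uu = e^(−0.07)·[0.9215·0.0000 + 0.0785·8.3250] = 0.6097
Node ud (S = 74.25): V_ud = e^(−0.07)·[0.9215·8.3250 + 0.0785·34.3125] = 9.6654
Node dd (S = 50.62): V_dd = e^(−0.07)·[0.9215·34.3125 + 0.0785·52.0312] = 33.2904
Node u (S = 99): V_u = e^(−0.07)·[0.9215·0.6097 + 0.0785·9.6654] = 1.2317
Node d (S = 67.5): V_d = e^(−0.07)·[0.9215·9.6654 + 0.0785·33.2904] = 10.7422
Node 0 (S = 90): V_0 = e^(−0.07)·[0.9215·1.2317 + 0.0785·10.7422] = 1.8450

€1.84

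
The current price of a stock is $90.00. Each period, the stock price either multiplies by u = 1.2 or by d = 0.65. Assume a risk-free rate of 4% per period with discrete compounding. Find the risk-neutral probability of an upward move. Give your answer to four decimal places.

p = 0.7091

Risk-neutral probability p = (1 + 0.04 − 0.65)/(1.2 − 0.65) = 0.3900/0.5500 = 0.7091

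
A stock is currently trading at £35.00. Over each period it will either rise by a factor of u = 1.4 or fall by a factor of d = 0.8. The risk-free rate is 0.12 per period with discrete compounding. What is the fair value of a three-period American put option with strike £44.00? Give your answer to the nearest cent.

£9.00

Risk-neutral probability p = (1 + 0.12 − 0.8)/(1.4 − 0.8) = 0.3200/0.6000 = 0.5333
Terminal stock prices: S_uuu = 96.04, S_uud = 54.88, S_udd = 31.36, S_ddd = 17.92
Terminal payoffs (K − S): max(-52.04, 0) = 0, max(-10.88, 0) = 0, max(12.64, 0) = 12.64, max(26.08, 0) = 26.08
Node uu (S = 68.6): continuation = 1/1.12·[0.5333·0.0000 + 0.4667·0.0000] = 0.0000; exercise value = 0.0000 ≤ continuation, so V_uu = 0.0000
Node ud (S = 39.2): continuation = 1/1.12·[0.5333·0.0000 + 0.4667·12.6400] = 5.2667; exercise value = 4.8000 ≤ continuation, so V_ud = 5.2667
Node dd (S = 22.4): continuation = 1/1.12·[0.5333·12.6400 + 0.4667·26.0800] = 16.8857; exercise value = 21.6000 > continuation, so V_dd = 21.6000 (exercise)
Node u (S = 49): continuation = 1/1.12·[0.5333·0.0000 + 0.4667·5.2667] = 2.1944; exercise value = 0.0000 ≤ continuation, so V_u = 2.1944
Node d (S = 28): continuation = 1/1.12·[0.5333·5.2667 + 0.4667·21.6000] = 11.5079; exercise value = 16.0000 > continuation, so V_d = 16.0000 (exercise)
Node 0 (S = 35): continuation = 1/1.12·[0.5333·2.1944 + 0.4667·16.0000] = 7.7116; exercise value = 9.0000 > continuation, so V_0 = 9.0000 (exercise)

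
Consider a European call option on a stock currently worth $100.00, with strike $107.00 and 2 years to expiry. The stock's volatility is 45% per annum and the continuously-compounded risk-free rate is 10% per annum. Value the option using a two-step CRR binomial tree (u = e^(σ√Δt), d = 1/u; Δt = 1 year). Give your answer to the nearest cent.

$28.71

CRR parameters: u = e^(σ√Δt) = e^(0.45·√1) = 1.5683, d = 1/u = 0.6376
Per-period rate: rΔt = 0.1·1 = 0.1, so R = e^0.1 = 1.1052
Risk-neutral probability p = (e^0.1 − 0.6376)/(1.5683 − 0.6376) = 0.4675/0.9307 = 0.5024
Terminal stock prices: S_uu = 246, S_ud = 100, S_dd = 40.66
Terminal payoffs (S − K): max(139, 0) = 139, max(-7, 0) = 0, max(-66.34, 0) = 0
Node u (S = 156.8): V_u = e^(−0.1)·[0.5024·138.9603 + 0.4976·0.0000] = 63.1656
Node d (S = 63.76): V_d = e^(−0.1)·[0.5024·0.0000 + 0.4976·0.0000] = 0.0000
Node 0 (S = 100): V_0 = e^(−0.1)·[0.5024·63.1656 + 0.4976·0.0000] = 28.7124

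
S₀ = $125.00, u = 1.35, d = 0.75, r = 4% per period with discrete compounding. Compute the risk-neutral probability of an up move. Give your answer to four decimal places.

p = 0.4833

Risk-neutral probability p = (1 + 0.04 − 0.75)/(1.35 − 0.75) = 0.2900/0.6000 = 0.4833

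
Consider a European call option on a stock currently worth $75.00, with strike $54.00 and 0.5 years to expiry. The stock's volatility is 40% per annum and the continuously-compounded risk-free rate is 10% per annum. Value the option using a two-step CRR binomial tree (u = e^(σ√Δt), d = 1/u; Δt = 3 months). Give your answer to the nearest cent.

CRR parameters: u = e^(σ√Δt) = e^(0.4·√0.25) = 1.2214, d = 1/u = 0.8187
Per-period rate: rΔt = 0.1·0.25 = 0.025, so R = e^0.025 = 1.0253
Risk-neutral probability p = (e^0.025 − 0.8187)/(1.2214 − 0.8187) = 0.2066/0.4027 = 0.5130
Terminal stock prices: S_uu = 111.9, S_ud = 75, S_dd = 50.27
Terminal payoffs (S − K): max(57.89, 0) = 57.89, max(21, 0) = 21, max(-3.726, 0) = 0
Node u (S = 91.61): V_u = e^(−0.025)·[0.5130·57.8869 + 0.4870·21.0000] = 38.9385
Node d (S = 61.4): V_d = e^(−0.025)·[0.5130·21.0000 + 0.4870·0.0000] = 10.5077
Node 0 (S = 75): V_0 = e^(−0.025)·[0.5130·38.9385 + 0.4870·10.5077] = 24.4741

$24.47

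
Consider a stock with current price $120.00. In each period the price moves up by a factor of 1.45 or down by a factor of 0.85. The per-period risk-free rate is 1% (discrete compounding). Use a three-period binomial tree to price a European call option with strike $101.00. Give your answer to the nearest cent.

$32.42

Risk-neutral probability p = (1 + 0.01 − 0.85)/(1.45 − 0.85) = 0.1600/0.6000 = 0.2667
Terminal stock prices: S_uuu = 365.8, S_uud = 214.5, S_udd = 125.7, S_ddd = 73.69
Terminal payoffs (S − K): max(264.8, 0) = 264.8, max(113.5, 0) = 113.5, max(24.71, 0) = 24.71, max(-27.31, 0) = 0
Node uu (S = 252.3): V_uu = 1/1.01·[0.2667·264.8350 + 0.7333·113.4550] = 152.3000
Node ud (S = 147.9): V_ud = 1/1.01·[0.2667·113.4550 + 0.7333·24.7150] = 47.9000
Node dd (S = 86.7): V_dd = 1/1.01·[0.2667·24.7150 + 0.7333·0.0000] = 6.5254
Node u (S = 174): V_u = 1/1.01·[0.2667·152.3000 + 0.7333·47.9000] = 74.9901
Node d (S = 102): V_d = 1/1.01·[0.2667·47.9000 + 0.7333·6.5254] = 17.3848
Node 0 (S = 120): V_0 = 1/1.01·[0.2667·74.9901 + 0.7333·17.3848] = 32.4220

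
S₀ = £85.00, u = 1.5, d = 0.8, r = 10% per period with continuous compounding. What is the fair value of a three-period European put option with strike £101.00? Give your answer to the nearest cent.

£13.62

Risk-neutral probability p = (e^0.1 − 0.8)/(1.5 − 0.8) = 0.3052/0.7000 = 0.4360
Terminal stock prices: S_uuu = 286.9, S_uud = 153, S_udd = 81.6, S_ddd = 43.52
Terminal payoffs (K − S): max(-185.9, 0) = 0, max(-52, 0) = 0, max(19.4, 0) = 19.4, max(57.48, 0) = 57.48
Node uu (S = 191.2): V_uu = e^(−0.1)·[0.4360·0.0000 + 0.5640·0.0000] = 0.0000
Node ud (S = 102): V_ud = e^(−0.1)·[0.4360·0.0000 + 0.5640·19.4000] = 9.9011
Node dd (S = 54.4): V_dd = e^(−0.1)·[0.4360·19.4000 + 0.5640·57.4800] = 36.9886
Node u (S = 127.5): V_u = e^(−0.1)·[0.4360·0.0000 + 0.5640·9.9011] = 5.0532
Node d (S = 68): V_d = e^(−0.1)·[0.4360·9.9011 + 0.5640·36.9886] = 22.7834
Node 0 (S = 85): V_0 = e^(−0.1)·[0.4360·5.0532 + 0.5640·22.7834] = 13.6212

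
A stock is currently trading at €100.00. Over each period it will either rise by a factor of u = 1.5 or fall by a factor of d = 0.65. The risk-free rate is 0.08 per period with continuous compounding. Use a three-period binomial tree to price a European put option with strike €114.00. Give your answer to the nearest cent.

€22.66

Risk-neutral probability p = (e^0.08 − 0.65)/(1.5 − 0.65) = 0.4333/0.8500 = 0.5097
Terminal stock prices: S_uuu = 337.5, S_uud = 146.2, S_udd = 63.38, S_ddd = 27.46
Terminal payoffs (K − S): max(-223.5, 0) = 0, max(-32.25, 0) = 0, max(50.62, 0) = 50.62, max(86.54, 0) = 86.54
Node uu (S = 225): V_uu = e^(−0.08)·[0.5097·0.0000 + 0.4903·0.0000] = 0.0000
Node ud (S = 97.5): V_ud = e^(−0.08)·[0.5097·0.0000 + 0.4903·50.6250] = 22.9108
Node dd (S = 42.25): V_dd = e^(−0.08)·[0.5097·50.6250 + 0.4903·86.5375] = 62.9853
Node u (S = 150): V_u = e^(−0.08)·[0.5097·0.0000 + 0.4903·22.9108] = 10.3685
Node d (S = 65): V_d = e^(−0.08)·[0.5097·22.9108 + 0.4903·62.9853] = 39.2853
Node 0 (S = 100): V_0 = e^(−0.08)·[0.5097·10.3685 + 0.4903·39.2853] = 22.6579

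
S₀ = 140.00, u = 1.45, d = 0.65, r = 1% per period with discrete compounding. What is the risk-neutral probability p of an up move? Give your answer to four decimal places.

p = 0.4500

Risk-neutral probability p = (1 + 0.01 − 0.65)/(1.45 − 0.65) = 0.3600/0.8000 = 0.4500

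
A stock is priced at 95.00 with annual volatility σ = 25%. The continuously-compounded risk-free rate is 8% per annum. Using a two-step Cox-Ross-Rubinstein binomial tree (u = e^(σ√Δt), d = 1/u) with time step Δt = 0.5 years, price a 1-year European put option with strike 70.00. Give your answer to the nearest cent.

CRR parameters: u = e^(σ√Δt) = e^(0.25·√0.5) = 1.1934, d = 1/u = 0.8380
Per-period rate: rΔt = 0.08·0.5 = 0.04, so R = e^0.04 = 1.0408
Risk-neutral probability p = (e^0.04 − 0.8380)/(1.1934 − 0.8380) = 0.2028/0.3554 = 0.5708
Terminal stock prices: S_uu = 135.3, S_ud = 95, S_dd = 66.71
Terminal payoffs (K − S): max(-65.29, 0) = 0, max(-25, 0) = 0, max(3.292, 0) = 3.292
Node u (S = 113.4): V_u = e^(−0.04)·[0.5708·0.0000 + 0.4292·0.0000] = 0.0000
Node d (S = 79.61): V_d = e^(−0.04)·[0.5708·0.0000 + 0.4292·3.2921] = 1.3577
Node 0 (S = 95): V_0 = e^(−0.04)·[0.5708·0.0000 + 0.4292·1.3577] = 0.5599

0.56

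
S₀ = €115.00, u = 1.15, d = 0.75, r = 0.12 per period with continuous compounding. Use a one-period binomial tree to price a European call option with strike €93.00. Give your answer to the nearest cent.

€32.85

Risk-neutral probability p = (e^0.12 − 0.75)/(1.15 − 0.75) = 0.3775/0.4000 = 0.9437
Terminal stock prices: S_u = 132.2, S_d = 86.25
Terminal payoffs (S − K): max(39.25, 0) = 39.25, max(-6.75, 0) = 0
Node 0 (S = 115): V_0 = e^(−0.12)·[0.9437·39.2500 + 0.0563·0.0000] = 32.8532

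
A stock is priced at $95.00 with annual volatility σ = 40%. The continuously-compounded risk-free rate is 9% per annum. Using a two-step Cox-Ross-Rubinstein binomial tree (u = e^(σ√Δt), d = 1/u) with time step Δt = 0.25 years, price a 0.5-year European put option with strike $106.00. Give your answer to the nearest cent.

$15.10

CRR parameters: u = e^(σ√Δt) = e^(0.4·√0.25) = 1.2214, d = 1/u = 0.8187
Per-period rate: rΔt = 0.09·0.25 = 0.0225, so R = e^0.0225 = 1.0228
Risk-neutral probability p = (e^0.0225 − 0.8187)/(1.2214 − 0.8187) = 0.2040/0.4027 = 0.5067
Terminal stock prices: S_uu = 141.7, S_ud = 95, S_dd = 63.68
Terminal payoffs (K − S): max(-35.72, 0) = 0, max(11, 0) = 11, max(42.32, 0) = 42.32
Node u (S = 116): V_u = e^(−0.0225)·[0.5067·0.0000 + 0.4933·11.0000] = 5.3058
Node d (S = 77.78): V_d = e^(−0.0225)·[0.5067·11.0000 + 0.4933·42.3196] = 25.8622
Node 0 (S = 95): V_0 = e^(−0.0225)·[0.5067·5.3058 + 0.4933·25.8622] = 15.1031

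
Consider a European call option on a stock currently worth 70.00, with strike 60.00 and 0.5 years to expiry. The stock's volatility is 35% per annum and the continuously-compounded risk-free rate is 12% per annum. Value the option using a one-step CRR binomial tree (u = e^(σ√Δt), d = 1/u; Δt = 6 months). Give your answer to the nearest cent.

15.70

CRR parameters: u = e^(σ√Δt) = e^(0.35·√0.5) = 1.2808, d = 1/u = 0.7808
Per-period rate: rΔt = 0.12·0.5 = 0.06, so R = e^0.06 = 1.0618
Risk-neutral probability p = (e^0.06 − 0.7808)/(1.2808 − 0.7808) = 0.2811/0.5000 = 0.5621
Terminal stock prices: S_u = 89.66, S_d = 54.65
Terminal payoffs (S − K): max(29.66, 0) = 29.66, max(-5.347, 0) = 0
Node 0 (S = 70): V_0 = e^(−0.06)·[0.5621·29.6562 + 0.4379·0.0000] = 15.6991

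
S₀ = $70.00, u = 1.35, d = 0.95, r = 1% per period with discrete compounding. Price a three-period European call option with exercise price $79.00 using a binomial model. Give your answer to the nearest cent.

Risk-neutral probability p = (1 + 0.01 − 0.95)/(1.35 − 0.95) = 0.0600/0.4000 = 0.1500
Terminal stock prices: S_uuu = 172.2, S_uud = 121.2, S_udd = 85.29, S_ddd = 60.02
Terminal payoffs (S − K): max(93.23, 0) = 93.23, max(42.2, 0) = 42.2, max(6.286, 0) = 6.286, max(-18.98, 0) = 0
Node uu (S = 127.6): V_uu = 1/1.01·[0.1500·93.2263 + 0.8500·42.1963] = 49.3572
Node ud (S = 89.77): V_ud = 1/1.01·[0.1500·42.1963 + 0.8500·6.2862] = 11.5572
Node dd (S = 63.17): V_dd = 1/1.01·[0.1500·6.2862 + 0.8500·0.0000] = 0.9336
Node u (S = 94.5): V_u = 1/1.01·[0.1500·49.3572 + 0.8500·11.5572] = 17.0566
Node d (S = 66.5): V_d = 1/1.01·[0.1500·11.5572 + 0.8500·0.9336] = 2.5021
Node 0 (S = 70): V_0 = 1/1.01·[0.1500·17.0566 + 0.8500·2.5021] = 4.6389

$4.64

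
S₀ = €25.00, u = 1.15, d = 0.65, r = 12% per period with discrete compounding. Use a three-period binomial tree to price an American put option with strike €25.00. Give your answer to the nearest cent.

€0.88

Risk-neutral probability p = (1 + 0.12 − 0.65)/(1.15 − 0.65) = 0.4700/0.5000 = 0.9400
Terminal stock prices: S_uuu = 38.02, S_uud = 21.49, S_udd = 12.15, S_ddd = 6.866
Terminal payoffs (K − S): max(-13.02, 0) = 0, max(3.509, 0) = 3.509, max(12.85, 0) = 12.85, max(18.13, 0) = 18.13
Node uu (S = 33.06): continuation = 1/1.12·[0.9400·0.0000 + 0.0600·3.5094] = 0.1880; exercise value = 0.0000 ≤ continuation, so V_uu = 0.1880
Node ud (S = 18.69): continuation = 1/1.12·[0.9400·3.5094 + 0.0600·12.8531] = 3.6339; exercise value = 6.3125 > continuation, so V_ud = 6.3125 (exercise)
Node dd (S = 10.56): continuation = 1/1.12·[0.9400·12.8531 + 0.0600·18.1344] = 11.7589; exercise value = 14.4375 > continuation, so V_dd = 14.4375 (exercise)
Node u (S = 28.75): continuation = 1/1.12·[0.9400·0.1880 + 0.0600·6.3125] = 0.4960; exercise value = 0.0000 ≤ continuation, so V_u = 0.4960
Node d (S = 16.25): continuation = 1/1.12·[0.9400·6.3125 + 0.0600·14.4375] = 6.0714; exercise value = 8.7500 > continuation, so V_d = 8.7500 (exercise)
Node 0 (S = 25): continuation = 1/1.12·[0.9400·0.4960 + 0.0600·8.7500] = 0.8850; exercise value = 0.0000 ≤ continuation, so V_0 = 0.8850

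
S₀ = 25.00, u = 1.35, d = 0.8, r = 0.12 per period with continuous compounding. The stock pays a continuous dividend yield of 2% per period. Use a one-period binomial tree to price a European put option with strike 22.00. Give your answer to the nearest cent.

0.79

Per-period risk-free factor R = e^0.12 = 1.1275; dividend-adjusted growth = e^(0.12−0.02) = 1.1052.
Risk-neutral probability p = (1.1052 − 0.8)/(1.35 − 0.8) = 0.3052/0.5500 = 0.5549
Terminal stock prices: S_u = 33.75, S_d = 20
Terminal payoffs (K − S): max(-11.75, 0) = 0, max(2, 0) = 2
Node 0 (S = 25): V_0 = e^(−0.12)·[0.5549·0.0000 + 0.4451·2.0000] = 0.7896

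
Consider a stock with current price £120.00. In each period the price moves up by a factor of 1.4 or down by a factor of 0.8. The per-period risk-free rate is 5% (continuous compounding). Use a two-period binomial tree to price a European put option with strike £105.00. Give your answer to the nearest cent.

Risk-neutral probability p = (e^0.05 − 0.8)/(1.4 − 0.8) = 0.2513/0.6000 = 0.4188
Terminal stock prices: S_uu = 235.2, S_ud = 134.4, S_dd = 76.8
Terminal payoffs (K − S): max(-130.2, 0) = 0, max(-29.4, 0) = 0, max(28.2, 0) = 28.2
Node u (S = 168): V_u = e^(−0.05)·[0.4188·0.0000 + 0.5812·0.0000] = 0.0000
Node d (S = 96): V_d = e^(−0.05)·[0.4188·0.0000 + 0.5812·28.2000] = 15.5909
Node 0 (S = 120): V_0 = e^(−0.05)·[0.4188·0.0000 + 0.5812·15.5909] = 8.6197

£8.62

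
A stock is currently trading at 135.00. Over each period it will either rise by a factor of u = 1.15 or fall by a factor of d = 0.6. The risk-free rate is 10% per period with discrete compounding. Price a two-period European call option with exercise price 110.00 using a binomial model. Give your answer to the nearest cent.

46.81

Risk-neutral probability p = (1 + 0.1 − 0.6)/(1.15 − 0.6) = 0.5000/0.5500 = 0.9091
Terminal stock prices: S_uu = 178.5, S_ud = 93.15, S_dd = 48.6
Terminal payoffs (S − K): max(68.54, 0) = 68.54, max(-16.85, 0) = 0, max(-61.4, 0) = 0
Node u (S = 155.2): V_u = 1/1.1·[0.9091·68.5375 + 0.0909·0.0000] = 56.6426
Node d (S = 81): V_d = 1/1.1·[0.9091·0.0000 + 0.0909·0.0000] = 0.0000
Node 0 (S = 135): V_0 = 1/1.1·[0.9091·56.6426 + 0.0909·0.0000] = 46.8120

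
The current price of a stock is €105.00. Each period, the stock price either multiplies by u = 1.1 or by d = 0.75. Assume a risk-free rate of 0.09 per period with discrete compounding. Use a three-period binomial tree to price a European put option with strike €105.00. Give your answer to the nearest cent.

Risk-neutral probability p = (1 + 0.09 − 0.75)/(1.1 − 0.75) = 0.3400/0.3500 = 0.9714
Terminal stock prices: S_uuu = 139.8, S_uud = 95.29, S_udd = 64.97, S_ddd = 44.3
Terminal payoffs (K − S): max(-34.76, 0) = 0, max(9.712, 0) = 9.712, max(40.03, 0) = 40.03, max(60.7, 0) = 60.7
Node uu (S = 127.1): V_uu = 1/1.09·[0.9714·0.0000 + 0.0286·9.7125] = 0.2546
Node ud (S = 86.63): V_ud = 1/1.09·[0.9714·9.7125 + 0.0286·40.0312] = 9.7053
Node dd (S = 59.06): V_dd = 1/1.09·[0.9714·40.0312 + 0.0286·60.7031] = 37.2678
Node u (S = 115.5): V_u = 1/1.09·[0.9714·0.2546 + 0.0286·9.7053] = 0.4813
Node d (S = 78.75): V_d = 1/1.09·[0.9714·9.7053 + 0.0286·37.2678] = 9.6264
Node 0 (S = 105): V_0 = 1/1.09·[0.9714·0.4813 + 0.0286·9.6264] = 0.6813

€0.68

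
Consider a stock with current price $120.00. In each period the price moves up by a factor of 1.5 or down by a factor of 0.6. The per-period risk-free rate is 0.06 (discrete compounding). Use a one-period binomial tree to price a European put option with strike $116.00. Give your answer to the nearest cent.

$20.29

Risk-neutral probability p = (1 + 0.06 − 0.6)/(1.5 − 0.6) = 0.4600/0.9000 = 0.5111
Terminal stock prices: S_u = 180, S_d = 72
Terminal payoffs (K − S): max(-64, 0) = 0, max(44, 0) = 44
Node 0 (S = 120): V_0 = 1/1.06·[0.5111·0.0000 + 0.4889·44.0000] = 20.2935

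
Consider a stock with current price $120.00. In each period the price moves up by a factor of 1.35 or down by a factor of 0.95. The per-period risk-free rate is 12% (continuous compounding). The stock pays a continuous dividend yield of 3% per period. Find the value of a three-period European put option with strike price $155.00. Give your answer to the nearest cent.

Per-period risk-free factor R = e^0.12 = 1.1275; dividend-adjusted growth = e^(0.12−0.03) = 1.0942.
Risk-neutral probability p = (1.0942 − 0.95)/(1.35 − 0.95) = 0.1442/0.4000 = 0.3604
Terminal stock prices: S_uuu = 295.2, S_uud = 207.8, S_udd = 146.2, S_ddd = 102.9
Terminal payoffs (K − S): max(-140.2, 0) = 0, max(-52.77, 0) = 0, max(8.795, 0) = 8.795, max(52.12, 0) = 52.12
Node uu (S = 218.7): V_uu = e^(−0.12)·[0.3604·0.0000 + 0.6396·0.0000] = 0.0000
Node ud (S = 153.9): V_ud = e^(−0.12)·[0.3604·0.0000 + 0.6396·8.7950] = 4.9889
Node dd (S = 108.3): V_dd = e^(−0.12)·[0.3604·8.7950 + 0.6396·52.1150] = 32.3734
Node u (S = 162): V_u = e^(−0.12)·[0.3604·0.0000 + 0.6396·4.9889] = 2.8299
Node d (S = 114): V_d = e^(−0.12)·[0.3604·4.9889 + 0.6396·32.3734] = 19.9584
Node 0 (S = 120): V_0 = e^(−0.12)·[0.3604·2.8299 + 0.6396·19.9584] = 12.2259

$12.23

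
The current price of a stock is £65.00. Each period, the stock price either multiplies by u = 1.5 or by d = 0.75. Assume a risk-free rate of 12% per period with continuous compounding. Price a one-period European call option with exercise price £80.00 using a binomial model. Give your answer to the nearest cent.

£7.81

Risk-neutral probability p = (e^0.12 − 0.75)/(1.5 − 0.75) = 0.3775/0.7500 = 0.5033
Terminal stock prices: S_u = 97.5, S_d = 48.75
Terminal payoffs (S − K): max(17.5, 0) = 17.5, max(-31.25, 0) = 0
Node 0 (S = 65): V_0 = e^(−0.12)·[0.5033·17.5000 + 0.4967·0.0000] = 7.8122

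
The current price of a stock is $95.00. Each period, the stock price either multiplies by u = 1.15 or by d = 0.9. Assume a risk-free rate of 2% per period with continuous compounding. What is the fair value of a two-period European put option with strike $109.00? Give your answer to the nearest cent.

Risk-neutral probability p = (e^0.02 − 0.9)/(1.15 − 0.9) = 0.1202/0.2500 = 0.4808
Terminal stock prices: S_uu = 125.6, S_ud = 98.32, S_dd = 76.95
Terminal payoffs (K − S): max(-16.64, 0) = 0, max(10.68, 0) = 10.68, max(32.05, 0) = 32.05
Node u (S = 109.2): V_u = e^(−0.02)·[0.4808·0.0000 + 0.5192·10.6750] = 5.4327
Node d (S = 85.5): V_d = e^(−0.02)·[0.4808·10.6750 + 0.5192·32.0500] = 21.3417
Node 0 (S = 95): V_0 = e^(−0.02)·[0.4808·5.4327 + 0.5192·21.3417] = 13.4214

$13.42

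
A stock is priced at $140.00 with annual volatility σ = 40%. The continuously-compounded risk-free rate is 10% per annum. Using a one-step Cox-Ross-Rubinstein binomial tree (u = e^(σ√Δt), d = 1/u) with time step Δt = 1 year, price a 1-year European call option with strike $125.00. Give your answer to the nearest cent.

CRR parameters: u = e^(σ√Δt) = e^(0.4·√1) = 1.4918, d = 1/u = 0.6703
Per-period rate: rΔt = 0.1·1 = 0.1, so R = e^0.1 = 1.1052
Risk-neutral probability p = (e^0.1 − 0.6703)/(1.4918 − 0.6703) = 0.4349/0.8215 = 0.5293
Terminal stock prices: S_u = 208.9, S_d = 93.84
Terminal payoffs (S − K): max(83.86, 0) = 83.86, max(-31.16, 0) = 0
Node 0 (S = 140): V_0 = e^(−0.1)·[0.5293·83.8555 + 0.4707·0.0000] = 40.1636

$40.16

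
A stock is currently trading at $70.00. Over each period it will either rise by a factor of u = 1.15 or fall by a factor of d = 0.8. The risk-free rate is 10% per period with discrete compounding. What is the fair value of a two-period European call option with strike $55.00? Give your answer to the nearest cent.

Risk-neutral probability p = (1 + 0.1 − 0.8)/(1.15 − 0.8) = 0.3000/0.3500 = 0.8571
Terminal stock prices: S_uu = 92.57, S_ud = 64.4, S_dd = 44.8
Terminal payoffs (S − K): max(37.57, 0) = 37.57, max(9.4, 0) = 9.4, max(-10.2, 0) = 0
Node u (S = 80.5): V_u = 1/1.1·[0.8571·37.5750 + 0.1429·9.4000] = 30.5000
Node d (S = 56): V_d = 1/1.1·[0.8571·9.4000 + 0.1429·0.0000] = 7.3247
Node 0 (S = 70): V_0 = 1/1.1·[0.8571·30.5000 + 0.1429·7.3247] = 24.7175

$24.72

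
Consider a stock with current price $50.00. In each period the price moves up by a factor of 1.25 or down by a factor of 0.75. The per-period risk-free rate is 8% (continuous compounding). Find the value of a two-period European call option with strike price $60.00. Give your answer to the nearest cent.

$6.86

Risk-neutral probability p = (e^0.08 − 0.75)/(1.25 − 0.75) = 0.3333/0.5000 = 0.6666
Terminal stock prices: S_uu = 78.12, S_ud = 46.88, S_dd = 28.12
Terminal payoffs (S − K): max(18.12, 0) = 18.12, max(-13.12, 0) = 0, max(-31.88, 0) = 0
Node u (S = 62.5): V_u = e^(−0.08)·[0.6666·18.1250 + 0.3334·0.0000] = 11.1528
Node d (S = 37.5): V_d = e^(−0.08)·[0.6666·0.0000 + 0.3334·0.0000] = 0.0000
Node 0 (S = 50): V_0 = e^(−0.08)·[0.6666·11.1528 + 0.3334·0.0000] = 6.8626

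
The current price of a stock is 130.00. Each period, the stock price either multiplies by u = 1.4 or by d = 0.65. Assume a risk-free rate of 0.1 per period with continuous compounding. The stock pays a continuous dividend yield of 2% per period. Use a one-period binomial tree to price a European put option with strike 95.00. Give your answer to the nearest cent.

4.01

Per-period risk-free factor R = e^0.1 = 1.1052; dividend-adjusted growth = e^(0.1−0.02) = 1.0833.
Risk-neutral probability p = (1.0833 − 0.65)/(1.4 − 0.65) = 0.4333/0.7500 = 0.5777
Terminal stock prices: S_u = 182, S_d = 84.5
Terminal payoffs (K − S): max(-87, 0) = 0, max(10.5, 0) = 10.5
Node 0 (S = 130): V_0 = e^(−0.1)·[0.5777·0.0000 + 0.4223·10.5000] = 4.0120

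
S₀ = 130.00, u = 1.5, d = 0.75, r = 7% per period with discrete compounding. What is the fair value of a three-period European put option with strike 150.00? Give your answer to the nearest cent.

Risk-neutral probability p = (1 + 0.07 − 0.75)/(1.5 − 0.75) = 0.3200/0.7500 = 0.4267
Terminal stock prices: S_uuu = 438.8, S_uud = 219.4, S_udd = 109.7, S_ddd = 54.84
Terminal payoffs (K − S): max(-288.8, 0) = 0, max(-69.38, 0) = 0, max(40.31, 0) = 40.31, max(95.16, 0) = 95.16
Node uu (S = 292.5): V_uu = 1/1.07·[0.4267·0.0000 + 0.5733·0.0000] = 0.0000
Node ud (S = 146.2): V_ud = 1/1.07·[0.4267·0.0000 + 0.5733·40.3125] = 21.6005
Node dd (S = 73.12): V_dd = 1/1.07·[0.4267·40.3125 + 0.5733·95.1562] = 67.0619
Node u (S = 195): V_u = 1/1.07·[0.4267·0.0000 + 0.5733·21.6005] = 11.5741
Node d (S = 97.5): V_d = 1/1.07·[0.4267·21.6005 + 0.5733·67.0619] = 44.5468
Node 0 (S = 130): V_0 = 1/1.07·[0.4267·11.5741 + 0.5733·44.5468] = 28.4845

28.48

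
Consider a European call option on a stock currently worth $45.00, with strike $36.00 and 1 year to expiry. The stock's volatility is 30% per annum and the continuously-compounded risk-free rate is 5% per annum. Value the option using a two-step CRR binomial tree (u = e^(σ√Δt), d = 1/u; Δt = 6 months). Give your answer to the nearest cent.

CRR parameters: u = e^(σ√Δt) = e^(0.3·√0.5) = 1.2363, d = 1/u = 0.8089
Per-period rate: rΔt = 0.05·0.5 = 0.025, so R = e^0.025 = 1.0253
Risk-neutral probability p = (e^0.025 − 0.8089)/(1.2363 − 0.8089) = 0.2165/0.4275 = 0.5064
Terminal stock prices: S_uu = 68.78, S_ud = 45, S_dd = 29.44
Terminal payoffs (S − K): max(32.78, 0) = 32.78, max(9, 0) = 9, max(-6.559, 0) = 0
Node u (S = 55.63): V_u = e^(−0.025)·[0.5064·32.7809 + 0.4936·9.0000] = 20.5228
Node d (S = 36.4): V_d = e^(−0.025)·[0.5064·9.0000 + 0.4936·0.0000] = 4.4450
Node 0 (S = 45): V_0 = e^(−0.025)·[0.5064·20.5228 + 0.4936·4.4450] = 12.2758

$12.28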